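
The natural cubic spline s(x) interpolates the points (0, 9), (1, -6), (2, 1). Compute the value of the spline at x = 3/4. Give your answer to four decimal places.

-4.0547

Let σ_i = s''(x_i). Step sizes h_i = 1, 1; slopes of the chords Δ_i = (y_(i+1) - y_i)/h_i = -15, 7.
  1·σ_0 + 4·σ_1 + 1·σ_2 = 6(Δ_1 - Δ_0) = 132
Natural end conditions: σ_0 = σ_2 = 0.
Forward elimination and back-substitution give σ_0 = 0, σ_1 = 33, σ_2 = 0.
On [0, 1], s(x) = 9 - 41/2·x + 0·x² + 11/2·x³.
With x = 3/4: s(3/4) = -519/128.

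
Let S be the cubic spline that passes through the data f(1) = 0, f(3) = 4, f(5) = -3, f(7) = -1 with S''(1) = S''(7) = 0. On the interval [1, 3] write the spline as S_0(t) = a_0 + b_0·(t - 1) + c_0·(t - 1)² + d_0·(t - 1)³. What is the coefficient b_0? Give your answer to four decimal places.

3.7667

With m_i denoting the second derivative at x_i, h_i = 2, 2, 2, and Δ_i = (y_(i+1) − y_i)/h_i = 2, -7/2, 1:
  2·m_0 + 8·m_1 + 2·m_2 = 6(Δ_1 - Δ_0) = -33
  2·m_1 + 8·m_2 + 2·m_3 = 6(Δ_2 - Δ_1) = 27
Natural end conditions: m_0 = m_3 = 0.
Solving the tridiagonal system: m_0 = 0, m_1 = -53/10, m_2 = 47/10, m_3 = 0.
On [1, 3], with S_0(t) = a_0 + b_0·(t - 1) + c_0·(t - 1)² + d_0·(t - 1)³: c_0 = m_0/2 = 0, d_0 = (m_1 - m_0)/(6h_0) = -53/120, b_0 = Δ_0 - h_0(2m_0 + m_1)/6 = 113/30.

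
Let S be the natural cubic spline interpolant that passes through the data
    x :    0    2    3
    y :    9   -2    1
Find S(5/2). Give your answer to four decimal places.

Put m_i = S'' at the i-th knot. Here h = (2, 1) and Δ = (-11/2, 3), so the interior equations h_(i-1)·m_(i-1) + 2(h_(i-1)+h_i)·m_i + h_i·m_(i+1) = 6(Δ_i − Δ_(i-1)) read
  2·m_0 + 6·m_1 + 1·m_2 = 6(Δ_1 - Δ_0) = 51
Natural end conditions: m_0 = m_2 = 0.
Solving the tridiagonal system: m_0 = 0, m_1 = 17/2, m_2 = 0.
On [2, 3], S(x) = -2 + 1/6·(x - 2) + 17/4·(x - 2)² - 17/12·(x - 2)³.
With (x - 2) = 1/2: S(5/2) = -33/32.

-1.0313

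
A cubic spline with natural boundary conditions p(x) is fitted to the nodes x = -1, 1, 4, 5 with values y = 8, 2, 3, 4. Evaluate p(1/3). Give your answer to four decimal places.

Write σ_i for p''(x_i). With h_i = 2, 3, 1 and divided differences Δ_i = -3, 1/3, 1, the continuity of p' gives the tridiagonal system
  2·σ_0 + 10·σ_1 + 3·σ_2 = 6(Δ_1 - Δ_0) = 20
  3·σ_1 + 8·σ_2 + 1·σ_3 = 6(Δ_2 - Δ_1) = 4
Natural end conditions: σ_0 = σ_3 = 0.
Solving: σ_0 = 0, σ_1 = 148/71, σ_2 = -20/71, σ_3 = 0.
On [-1, 1], p(x) = 8 - 787/213·(x + 1) + 0·(x + 1)² + 37/213·(x + 1)³.
With (x + 1) = 4/3: p(1/3) = 20044/5751.

3.4853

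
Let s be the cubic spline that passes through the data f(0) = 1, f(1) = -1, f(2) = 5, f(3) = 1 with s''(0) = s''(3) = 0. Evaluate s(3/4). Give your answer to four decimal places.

-1.4188

With M_i denoting the second derivative at x_i, h_i = 1, 1, 1, and Δ_i = (y_(i+1) − y_i)/h_i = -2, 6, -4:
  1·M_0 + 4·M_1 + 1·M_2 = 6(Δ_1 - Δ_0) = 48
  1·M_1 + 4·M_2 + 1·M_3 = 6(Δ_2 - Δ_1) = -60
Natural end conditions: M_0 = M_3 = 0.
Solving the tridiagonal system: M_0 = 0, M_1 = 84/5, M_2 = -96/5, M_3 = 0.
On [0, 1], s(x) = 1 - 24/5·x + 0·x² + 14/5·x³.
With x = 3/4: s(3/4) = -227/160.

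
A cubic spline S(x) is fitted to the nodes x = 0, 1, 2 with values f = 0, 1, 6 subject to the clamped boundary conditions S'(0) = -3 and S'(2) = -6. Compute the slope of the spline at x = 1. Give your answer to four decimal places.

Let m_i = S''(x_i). Step sizes h_i = 1, 1; slopes of the chords Δ_i = (y_(i+1) - y_i)/h_i = 1, 5.
  1·m_0 + 4·m_1 + 1·m_2 = 6(Δ_1 - Δ_0) = 24
Clamped end conditions give two more equations: 2h_0·m_0 + h_0·m_1 = 6(Δ_0 - S'(0)) = 24 and h_1·m_1 + 2h_1·m_2 = 6(S'(2) - Δ_1) = -66.
Hence m_0 = 9/2, m_1 = 15, m_2 = -81/2.
On [1, 2], S'(x) = b_1 + 2c_1·(x - 1) + 3d_1·(x - 1)² with b_1 = Δ_1 - h_1(2m_1 + m_2)/6 = 27/4, c_1 = m_1/2 = 15/2, d_1 = (m_2 - m_1)/(6h_1) = -37/4. So S'(1) = 27/4.

6.7500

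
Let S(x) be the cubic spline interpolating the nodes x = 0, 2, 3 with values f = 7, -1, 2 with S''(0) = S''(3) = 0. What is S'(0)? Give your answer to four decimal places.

-6.3333

With M_i denoting the second derivative at x_i, h_i = 2, 1, and Δ_i = (y_(i+1) − y_i)/h_i = -4, 3:
  2·M_0 + 6·M_1 + 1·M_2 = 6(Δ_1 - Δ_0) = 42
Natural end conditions: M_0 = M_2 = 0.
Solving: M_0 = 0, M_1 = 7, M_2 = 0.
On [0, 2], S'(x) = b_0 + 2c_0·x + 3d_0·x² with b_0 = Δ_0 - h_0(2M_0 + M_1)/6 = -19/3, c_0 = M_0/2 = 0, d_0 = (M_1 - M_0)/(6h_0) = 7/12. So S'(0) = -19/3.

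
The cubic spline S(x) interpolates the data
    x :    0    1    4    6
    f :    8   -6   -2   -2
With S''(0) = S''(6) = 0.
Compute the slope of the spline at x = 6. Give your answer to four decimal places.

-1.5962

Put M_i = S'' at the i-th knot. Here h = (1, 3, 2) and Δ = (-14, 4/3, 0), so the interior equations h_(i-1)·M_(i-1) + 2(h_(i-1)+h_i)·M_i + h_i·M_(i+1) = 6(Δ_i − Δ_(i-1)) read
  1·M_0 + 8·M_1 + 3·M_2 = 6(Δ_1 - Δ_0) = 92
  3·M_1 + 10·M_2 + 2·M_3 = 6(Δ_2 - Δ_1) = -8
Natural end conditions: M_0 = M_3 = 0.
Hence M_0 = 0, M_1 = 944/71, M_2 = -340/71, M_3 = 0.
On [4, 6], S'(x) = b_2 + 2c_2·(x - 4) + 3d_2·(x - 4)² with b_2 = Δ_2 - h_2(2M_2 + M_3)/6 = 680/213, c_2 = M_2/2 = -170/71, d_2 = (M_3 - M_2)/(6h_2) = 85/213. So S'(6) = -340/213.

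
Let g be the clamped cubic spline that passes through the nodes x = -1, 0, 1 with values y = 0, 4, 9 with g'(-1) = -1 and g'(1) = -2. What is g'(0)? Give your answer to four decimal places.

Put σ_i = g'' at the i-th knot. Here h = (1, 1) and Δ = (4, 5), so the interior equations h_(i-1)·σ_(i-1) + 2(h_(i-1)+h_i)·σ_i + h_i·σ_(i+1) = 6(Δ_i − Δ_(i-1)) read
  1·σ_0 + 4·σ_1 + 1·σ_2 = 6(Δ_1 - Δ_0) = 6
Clamped end conditions give two more equations: 2h_0·σ_0 + h_0·σ_1 = 6(Δ_0 - g'(-1)) = 30 and h_1·σ_1 + 2h_1·σ_2 = 6(g'(1) - Δ_1) = -42.
Hence σ_0 = 13, σ_1 = 4, σ_2 = -23.
On [0, 1], g'(x) = b_1 + 2c_1·x + 3d_1·x² with b_1 = Δ_1 - h_1(2σ_1 + σ_2)/6 = 15/2, c_1 = σ_1/2 = 2, d_1 = (σ_2 - σ_1)/(6h_1) = -9/2. So g'(0) = 15/2.

7.5000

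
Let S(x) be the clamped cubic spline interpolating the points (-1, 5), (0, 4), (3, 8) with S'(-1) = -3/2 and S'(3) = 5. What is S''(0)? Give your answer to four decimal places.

0.2500

With M_i denoting the second derivative at x_i, h_i = 1, 3, and Δ_i = (y_(i+1) − y_i)/h_i = -1, 4/3:
  1·M_0 + 8·M_1 + 3·M_2 = 6(Δ_1 - Δ_0) = 14
Clamped end conditions give two more equations: 2h_0·M_0 + h_0·M_1 = 6(Δ_0 - S'(-1)) = 3 and h_1·M_1 + 2h_1·M_2 = 6(S'(3) - Δ_1) = 22.
Hence M_0 = 11/8, M_1 = 1/4, M_2 = 85/24.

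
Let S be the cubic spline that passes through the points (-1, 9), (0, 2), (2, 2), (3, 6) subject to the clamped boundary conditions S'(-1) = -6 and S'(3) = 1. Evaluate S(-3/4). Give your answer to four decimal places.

Put M_i = S'' at the i-th knot. Here h = (1, 2, 1) and Δ = (-7, 0, 4), so the interior equations h_(i-1)·M_(i-1) + 2(h_(i-1)+h_i)·M_i + h_i·M_(i+1) = 6(Δ_i − Δ_(i-1)) read
  1·M_0 + 6·M_1 + 2·M_2 = 6(Δ_1 - Δ_0) = 42
  2·M_1 + 6·M_2 + 1·M_3 = 6(Δ_2 - Δ_1) = 24
Clamped end conditions give two more equations: 2h_0·M_0 + h_0·M_1 = 6(Δ_0 - S'(-1)) = -6 and h_2·M_2 + 2h_2·M_3 = 6(S'(3) - Δ_2) = -18.
Solving the tridiagonal system: M_0 = -226/35, M_1 = 242/35, M_2 = 122/35, M_3 = -376/35.
On [-1, 0], S(x) = 9 - 6·(x + 1) - 113/35·(x + 1)² + 78/35·(x + 1)³.
With (x + 1) = 1/4: S(-3/4) = 8213/1120.

7.3330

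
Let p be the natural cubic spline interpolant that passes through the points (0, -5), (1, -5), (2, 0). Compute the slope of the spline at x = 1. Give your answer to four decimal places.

2.5000

Write m_i for p''(x_i). With h_i = 1, 1 and divided differences Δ_i = 0, 5, the continuity of p' gives the tridiagonal system
  1·m_0 + 4·m_1 + 1·m_2 = 6(Δ_1 - Δ_0) = 30
Natural end conditions: m_0 = m_2 = 0.
Solving the tridiagonal system: m_0 = 0, m_1 = 15/2, m_2 = 0.
On [1, 2], p'(x) = b_1 + 2c_1·(x - 1) + 3d_1·(x - 1)² with b_1 = Δ_1 - h_1(2m_1 + m_2)/6 = 5/2, c_1 = m_1/2 = 15/4, d_1 = (m_2 - m_1)/(6h_1) = -5/4. So p'(1) = 5/2.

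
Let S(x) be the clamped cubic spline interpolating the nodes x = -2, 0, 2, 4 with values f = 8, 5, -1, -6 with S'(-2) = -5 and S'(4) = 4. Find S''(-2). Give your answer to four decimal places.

6.4000

Put σ_i = S'' at the i-th knot. Here h = (2, 2, 2) and Δ = (-3/2, -3, -5/2), so the interior equations h_(i-1)·σ_(i-1) + 2(h_(i-1)+h_i)·σ_i + h_i·σ_(i+1) = 6(Δ_i − Δ_(i-1)) read
  2·σ_0 + 8·σ_1 + 2·σ_2 = 6(Δ_1 - Δ_0) = -9
  2·σ_1 + 8·σ_2 + 2·σ_3 = 6(Δ_2 - Δ_1) = 3
Clamped end conditions give two more equations: 2h_0·σ_0 + h_0·σ_1 = 6(Δ_0 - S'(-2)) = 21 and h_2·σ_2 + 2h_2·σ_3 = 6(S'(4) - Δ_2) = 39.
Forward elimination and back-substitution give σ_0 = 32/5, σ_1 = -23/10, σ_2 = -17/10, σ_3 = 53/5.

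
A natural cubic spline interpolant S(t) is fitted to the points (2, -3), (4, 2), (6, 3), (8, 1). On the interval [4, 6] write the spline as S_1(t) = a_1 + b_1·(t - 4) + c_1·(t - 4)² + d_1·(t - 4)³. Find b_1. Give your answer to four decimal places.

Put M_i = S'' at the i-th knot. Here h = (2, 2, 2) and Δ = (5/2, 1/2, -1), so the interior equations h_(i-1)·M_(i-1) + 2(h_(i-1)+h_i)·M_i + h_i·M_(i+1) = 6(Δ_i − Δ_(i-1)) read
  2·M_0 + 8·M_1 + 2·M_2 = 6(Δ_1 - Δ_0) = -12
  2·M_1 + 8·M_2 + 2·M_3 = 6(Δ_2 - Δ_1) = -9
Natural end conditions: M_0 = M_3 = 0.
Hence M_0 = 0, M_1 = -13/10, M_2 = -4/5, M_3 = 0.
On [4, 6], with S_1(t) = a_1 + b_1·(t - 4) + c_1·(t - 4)² + d_1·(t - 4)³: c_1 = M_1/2 = -13/20, d_1 = (M_2 - M_1)/(6h_1) = 1/24, b_1 = Δ_1 - h_1(2M_1 + M_2)/6 = 49/30.

1.6333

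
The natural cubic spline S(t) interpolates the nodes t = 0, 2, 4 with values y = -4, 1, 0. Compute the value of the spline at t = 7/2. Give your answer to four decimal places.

0.6016

Write m_i for S''(x_i). With h_i = 2, 2 and divided differences Δ_i = 5/2, -1/2, the continuity of S' gives the tridiagonal system
  2·m_0 + 8·m_1 + 2·m_2 = 6(Δ_1 - Δ_0) = -18
Natural end conditions: m_0 = m_2 = 0.
Forward elimination and back-substitution give m_0 = 0, m_1 = -9/4, m_2 = 0.
On [2, 4], S(t) = 1 + 1·(t - 2) - 9/8·(t - 2)² + 3/16·(t - 2)³.
With (t - 2) = 3/2: S(7/2) = 77/128.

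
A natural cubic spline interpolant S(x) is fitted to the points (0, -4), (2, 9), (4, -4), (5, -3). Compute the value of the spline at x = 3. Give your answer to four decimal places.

Write M_i for S''(x_i). With h_i = 2, 2, 1 and divided differences Δ_i = 13/2, -13/2, 1, the continuity of S' gives the tridiagonal system
  2·M_0 + 8·M_1 + 2·M_2 = 6(Δ_1 - Δ_0) = -78
  2·M_1 + 6·M_2 + 1·M_3 = 6(Δ_2 - Δ_1) = 45
Natural end conditions: M_0 = M_3 = 0.
Solving the tridiagonal system: M_0 = 0, M_1 = -279/22, M_2 = 129/11, M_3 = 0.
On [2, 4], S(x) = 9 - 43/22·(x - 2) - 279/44·(x - 2)² + 179/88·(x - 2)³.
With (x - 2) = 1: S(3) = 241/88.

2.7386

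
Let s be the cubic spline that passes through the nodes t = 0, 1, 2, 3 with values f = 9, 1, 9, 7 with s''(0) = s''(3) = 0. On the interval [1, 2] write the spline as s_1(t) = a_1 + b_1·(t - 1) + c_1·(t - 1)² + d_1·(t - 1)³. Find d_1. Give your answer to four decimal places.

Put σ_i = s'' at the i-th knot. Here h = (1, 1, 1) and Δ = (-8, 8, -2), so the interior equations h_(i-1)·σ_(i-1) + 2(h_(i-1)+h_i)·σ_i + h_i·σ_(i+1) = 6(Δ_i − Δ_(i-1)) read
  1·σ_0 + 4·σ_1 + 1·σ_2 = 6(Δ_1 - Δ_0) = 96
  1·σ_1 + 4·σ_2 + 1·σ_3 = 6(Δ_2 - Δ_1) = -60
Natural end conditions: σ_0 = σ_3 = 0.
Solving the tridiagonal system: σ_0 = 0, σ_1 = 148/5, σ_2 = -112/5, σ_3 = 0.
On [1, 2], with s_1(t) = a_1 + b_1·(t - 1) + c_1·(t - 1)² + d_1·(t - 1)³: c_1 = σ_1/2 = 74/5, d_1 = (σ_2 - σ_1)/(6h_1) = -26/3, b_1 = Δ_1 - h_1(2σ_1 + σ_2)/6 = 28/15.

-8.6667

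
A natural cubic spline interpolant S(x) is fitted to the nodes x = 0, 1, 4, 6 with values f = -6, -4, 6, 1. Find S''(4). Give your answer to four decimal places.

-4.2817

Put M_i = S'' at the i-th knot. Here h = (1, 3, 2) and Δ = (2, 10/3, -5/2), so the interior equations h_(i-1)·M_(i-1) + 2(h_(i-1)+h_i)·M_i + h_i·M_(i+1) = 6(Δ_i − Δ_(i-1)) read
  1·M_0 + 8·M_1 + 3·M_2 = 6(Δ_1 - Δ_0) = 8
  3·M_1 + 10·M_2 + 2·M_3 = 6(Δ_2 - Δ_1) = -35
Natural end conditions: M_0 = M_3 = 0.
Solving the tridiagonal system: M_0 = 0, M_1 = 185/71, M_2 = -304/71, M_3 = 0.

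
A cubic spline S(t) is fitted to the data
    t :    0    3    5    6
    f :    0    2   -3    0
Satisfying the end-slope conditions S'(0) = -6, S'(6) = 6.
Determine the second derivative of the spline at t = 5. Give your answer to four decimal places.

6.5965

Write M_i for S''(x_i). With h_i = 3, 2, 1 and divided differences Δ_i = 2/3, -5/2, 3, the continuity of S' gives the tridiagonal system
  3·M_0 + 10·M_1 + 2·M_2 = 6(Δ_1 - Δ_0) = -19
  2·M_1 + 6·M_2 + 1·M_3 = 6(Δ_2 - Δ_1) = 33
Clamped end conditions give two more equations: 2h_0·M_0 + h_0·M_1 = 6(Δ_0 - S'(0)) = 40 and h_2·M_2 + 2h_2·M_3 = 6(S'(6) - Δ_2) = 18.
Hence M_0 = 185/19, M_1 = -350/57, M_2 = 376/57, M_3 = 325/57.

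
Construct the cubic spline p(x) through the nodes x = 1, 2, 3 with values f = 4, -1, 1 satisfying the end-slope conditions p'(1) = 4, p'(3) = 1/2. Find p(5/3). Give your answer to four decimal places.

1.0926

Write m_i for p''(x_i). With h_i = 1, 1 and divided differences Δ_i = -5, 2, the continuity of p' gives the tridiagonal system
  1·m_0 + 4·m_1 + 1·m_2 = 6(Δ_1 - Δ_0) = 42
Clamped end conditions give two more equations: 2h_0·m_0 + h_0·m_1 = 6(Δ_0 - p'(1)) = -54 and h_1·m_1 + 2h_1·m_2 = 6(p'(3) - Δ_1) = -9.
Forward elimination and back-substitution give m_0 = -157/4, m_1 = 49/2, m_2 = -67/4.
On [1, 2], p(x) = 4 + 4·(x - 1) - 157/8·(x - 1)² + 85/8·(x - 1)³.
With (x - 1) = 2/3: p(5/3) = 59/54.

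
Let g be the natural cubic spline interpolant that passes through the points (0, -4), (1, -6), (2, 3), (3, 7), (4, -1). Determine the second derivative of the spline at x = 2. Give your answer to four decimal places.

-8.1429

Write M_i for g''(x_i). With h_i = 1, 1, 1, 1 and divided differences Δ_i = -2, 9, 4, -8, the continuity of g' gives the tridiagonal system
  1·M_0 + 4·M_1 + 1·M_2 = 6(Δ_1 - Δ_0) = 66
  1·M_1 + 4·M_2 + 1·M_3 = 6(Δ_2 - Δ_1) = -30
  1·M_2 + 4·M_3 + 1·M_4 = 6(Δ_3 - Δ_2) = -72
Natural end conditions: M_0 = M_4 = 0.
Solving: M_0 = 0, M_1 = 519/28, M_2 = -57/7, M_3 = -447/28, M_4 = 0.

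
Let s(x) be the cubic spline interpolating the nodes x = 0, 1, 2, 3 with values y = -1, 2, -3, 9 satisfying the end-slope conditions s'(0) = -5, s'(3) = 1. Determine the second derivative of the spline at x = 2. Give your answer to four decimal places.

Put m_i = s'' at the i-th knot. Here h = (1, 1, 1) and Δ = (3, -5, 12), so the interior equations h_(i-1)·m_(i-1) + 2(h_(i-1)+h_i)·m_i + h_i·m_(i+1) = 6(Δ_i − Δ_(i-1)) read
  1·m_0 + 4·m_1 + 1·m_2 = 6(Δ_1 - Δ_0) = -48
  1·m_1 + 4·m_2 + 1·m_3 = 6(Δ_2 - Δ_1) = 102
Clamped end conditions give two more equations: 2h_0·m_0 + h_0·m_1 = 6(Δ_0 - s'(0)) = 48 and h_2·m_2 + 2h_2·m_3 = 6(s'(3) - Δ_2) = -66.
Forward elimination and back-substitution give m_0 = 206/5, m_1 = -172/5, m_2 = 242/5, m_3 = -286/5.

48.4000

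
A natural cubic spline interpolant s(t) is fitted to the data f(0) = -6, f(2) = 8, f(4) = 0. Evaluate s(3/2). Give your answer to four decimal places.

6.3047

Put M_i = s'' at the i-th knot. Here h = (2, 2) and Δ = (7, -4), so the interior equations h_(i-1)·M_(i-1) + 2(h_(i-1)+h_i)·M_i + h_i·M_(i+1) = 6(Δ_i − Δ_(i-1)) read
  2·M_0 + 8·M_1 + 2·M_2 = 6(Δ_1 - Δ_0) = -66
Natural end conditions: M_0 = M_2 = 0.
Solving: M_0 = 0, M_1 = -33/4, M_2 = 0.
On [0, 2], s(t) = -6 + 39/4·t + 0·t² - 11/16·t³.
With t = 3/2: s(3/2) = 807/128.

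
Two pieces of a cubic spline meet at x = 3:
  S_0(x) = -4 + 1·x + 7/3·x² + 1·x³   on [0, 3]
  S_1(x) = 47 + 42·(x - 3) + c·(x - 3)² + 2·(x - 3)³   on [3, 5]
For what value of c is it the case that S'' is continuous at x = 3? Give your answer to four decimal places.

11.3333

S_0''(x) = 14/3 + 6·x, so S_0''(3) = 68/3. On the right, S_1''(3) = 2c, so c = 34/3.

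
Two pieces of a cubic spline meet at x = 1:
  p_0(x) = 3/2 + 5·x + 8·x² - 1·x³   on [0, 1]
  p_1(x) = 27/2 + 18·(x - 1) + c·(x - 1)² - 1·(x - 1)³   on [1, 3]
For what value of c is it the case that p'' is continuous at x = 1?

5

p_0''(x) = 16 - 6·x, so p_0''(1) = 10. On the right, p_1''(1) = 2c, so c = 5.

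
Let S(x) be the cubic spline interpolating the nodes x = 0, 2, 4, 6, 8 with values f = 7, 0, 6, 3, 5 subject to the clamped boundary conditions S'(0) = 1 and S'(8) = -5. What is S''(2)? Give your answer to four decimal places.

Put M_i = S'' at the i-th knot. Here h = (2, 2, 2, 2) and Δ = (-7/2, 3, -3/2, 1), so the interior equations h_(i-1)·M_(i-1) + 2(h_(i-1)+h_i)·M_i + h_i·M_(i+1) = 6(Δ_i − Δ_(i-1)) read
  2·M_0 + 8·M_1 + 2·M_2 = 6(Δ_1 - Δ_0) = 39
  2·M_1 + 8·M_2 + 2·M_3 = 6(Δ_2 - Δ_1) = -27
  2·M_2 + 8·M_3 + 2·M_4 = 6(Δ_3 - Δ_2) = 15
Clamped end conditions give two more equations: 2h_0·M_0 + h_0·M_1 = 6(Δ_0 - S'(0)) = -27 and h_3·M_3 + 2h_3·M_4 = 6(S'(8) - Δ_3) = -36.
Hence M_0 = -81/7, M_1 = 135/14, M_2 = -15/2, M_3 = 48/7, M_4 = -87/7.

9.6429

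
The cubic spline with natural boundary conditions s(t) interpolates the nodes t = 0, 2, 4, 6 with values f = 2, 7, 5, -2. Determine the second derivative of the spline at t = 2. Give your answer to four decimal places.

-2.3000

Let σ_i = s''(x_i). Step sizes h_i = 2, 2, 2; slopes of the chords Δ_i = (y_(i+1) - y_i)/h_i = 5/2, -1, -7/2.
  2·σ_0 + 8·σ_1 + 2·σ_2 = 6(Δ_1 - Δ_0) = -21
  2·σ_1 + 8·σ_2 + 2·σ_3 = 6(Δ_2 - Δ_1) = -15
Natural end conditions: σ_0 = σ_3 = 0.
Forward elimination and back-substitution give σ_0 = 0, σ_1 = -23/10, σ_2 = -13/10, σ_3 = 0.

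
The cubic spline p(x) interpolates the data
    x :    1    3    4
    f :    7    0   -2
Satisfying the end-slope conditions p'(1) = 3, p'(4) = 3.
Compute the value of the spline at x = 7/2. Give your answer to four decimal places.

Write σ_i for p''(x_i). With h_i = 2, 1 and divided differences Δ_i = -7/2, -2, the continuity of p' gives the tridiagonal system
  2·σ_0 + 6·σ_1 + 1·σ_2 = 6(Δ_1 - Δ_0) = 9
Clamped end conditions give two more equations: 2h_0·σ_0 + h_0·σ_1 = 6(Δ_0 - p'(1)) = -39 and h_1·σ_1 + 2h_1·σ_2 = 6(p'(4) - Δ_1) = 30.
Forward elimination and back-substitution give σ_0 = -45/4, σ_1 = 3, σ_2 = 27/2.
On [3, 4], p(x) = 0 - 21/4·(x - 3) + 3/2·(x - 3)² + 7/4·(x - 3)³.
With (x - 3) = 1/2: p(7/2) = -65/32.

-2.0313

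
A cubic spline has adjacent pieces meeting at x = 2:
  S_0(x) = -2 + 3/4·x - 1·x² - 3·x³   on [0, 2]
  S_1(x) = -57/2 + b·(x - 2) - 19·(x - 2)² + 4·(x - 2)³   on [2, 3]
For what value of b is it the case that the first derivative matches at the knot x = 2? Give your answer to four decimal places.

S_0'(x) = 3/4 - 2·x - 9·x², so S_0'(2) = -157/4. On the right, S_1'(2) = b, so b = -157/4.

-39.2500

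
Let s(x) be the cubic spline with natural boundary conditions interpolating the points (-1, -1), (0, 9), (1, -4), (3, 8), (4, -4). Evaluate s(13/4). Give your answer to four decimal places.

With M_i denoting the second derivative at x_i, h_i = 1, 1, 2, 1, and Δ_i = (y_(i+1) − y_i)/h_i = 10, -13, 6, -12:
  1·M_0 + 4·M_1 + 1·M_2 = 6(Δ_1 - Δ_0) = -138
  1·M_1 + 6·M_2 + 2·M_3 = 6(Δ_2 - Δ_1) = 114
  2·M_2 + 6·M_3 + 1·M_4 = 6(Δ_3 - Δ_2) = -108
Natural end conditions: M_0 = M_4 = 0.
Forward elimination and back-substitution give M_0 = 0, M_1 = -2658/61, M_2 = 2214/61, M_3 = -1836/61, M_4 = 0.
On [3, 4], s(x) = 8 - 120/61·(x - 3) - 918/61·(x - 3)² + 306/61·(x - 3)³.
With (x - 3) = 1/4: s(13/4) = 12973/1952.

6.6460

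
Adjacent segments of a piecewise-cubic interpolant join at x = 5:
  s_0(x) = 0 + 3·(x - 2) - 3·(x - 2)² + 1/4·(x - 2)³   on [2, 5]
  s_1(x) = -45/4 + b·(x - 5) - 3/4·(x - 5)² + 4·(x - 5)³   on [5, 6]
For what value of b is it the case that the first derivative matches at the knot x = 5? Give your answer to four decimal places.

-8.2500

s_0'(x) = 3 - 6·(x - 2) + 3/4·(x - 2)², so s_0'(5) = -33/4. On the right, s_1'(5) = b, so b = -33/4.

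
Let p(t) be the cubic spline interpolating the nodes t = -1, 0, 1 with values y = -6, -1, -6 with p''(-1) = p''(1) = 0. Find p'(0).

0

Write M_i for p''(x_i). With h_i = 1, 1 and divided differences Δ_i = 5, -5, the continuity of p' gives the tridiagonal system
  1·M_0 + 4·M_1 + 1·M_2 = 6(Δ_1 - Δ_0) = -60
Natural end conditions: M_0 = M_2 = 0.
Solving: M_0 = 0, M_1 = -15, M_2 = 0.
On [0, 1], p'(t) = b_1 + 2c_1·t + 3d_1·t² with b_1 = Δ_1 - h_1(2M_1 + M_2)/6 = 0, c_1 = M_1/2 = -15/2, d_1 = (M_2 - M_1)/(6h_1) = 5/2. So p'(0) = 0.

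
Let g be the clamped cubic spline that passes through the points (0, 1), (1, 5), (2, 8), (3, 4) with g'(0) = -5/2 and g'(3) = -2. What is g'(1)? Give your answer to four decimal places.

Put σ_i = g'' at the i-th knot. Here h = (1, 1, 1) and Δ = (4, 3, -4), so the interior equations h_(i-1)·σ_(i-1) + 2(h_(i-1)+h_i)·σ_i + h_i·σ_(i+1) = 6(Δ_i − Δ_(i-1)) read
  1·σ_0 + 4·σ_1 + 1·σ_2 = 6(Δ_1 - Δ_0) = -6
  1·σ_1 + 4·σ_2 + 1·σ_3 = 6(Δ_2 - Δ_1) = -42
Clamped end conditions give two more equations: 2h_0·σ_0 + h_0·σ_1 = 6(Δ_0 - g'(0)) = 39 and h_2·σ_2 + 2h_2·σ_3 = 6(g'(3) - Δ_2) = 12.
Forward elimination and back-substitution give σ_0 = 64/3, σ_1 = -11/3, σ_2 = -38/3, σ_3 = 37/3.
On [1, 2], g'(t) = b_1 + 2c_1·(t - 1) + 3d_1·(t - 1)² with b_1 = Δ_1 - h_1(2σ_1 + σ_2)/6 = 19/3, c_1 = σ_1/2 = -11/6, d_1 = (σ_2 - σ_1)/(6h_1) = -3/2. So g'(1) = 19/3.

6.3333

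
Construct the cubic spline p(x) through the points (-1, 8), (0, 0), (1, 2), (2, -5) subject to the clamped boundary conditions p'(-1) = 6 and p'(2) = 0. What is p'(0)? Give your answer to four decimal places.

Write σ_i for p''(x_i). With h_i = 1, 1, 1 and divided differences Δ_i = -8, 2, -7, the continuity of p' gives the tridiagonal system
  1·σ_0 + 4·σ_1 + 1·σ_2 = 6(Δ_1 - Δ_0) = 60
  1·σ_1 + 4·σ_2 + 1·σ_3 = 6(Δ_2 - Δ_1) = -54
Clamped end conditions give two more equations: 2h_0·σ_0 + h_0·σ_1 = 6(Δ_0 - p'(-1)) = -84 and h_2·σ_2 + 2h_2·σ_3 = 6(p'(2) - Δ_2) = 42.
Forward elimination and back-substitution give σ_0 = -306/5, σ_1 = 192/5, σ_2 = -162/5, σ_3 = 186/5.
On [0, 1], p'(x) = b_1 + 2c_1·x + 3d_1·x² with b_1 = Δ_1 - h_1(2σ_1 + σ_2)/6 = -27/5, c_1 = σ_1/2 = 96/5, d_1 = (σ_2 - σ_1)/(6h_1) = -59/5. So p'(0) = -27/5.

-5.4000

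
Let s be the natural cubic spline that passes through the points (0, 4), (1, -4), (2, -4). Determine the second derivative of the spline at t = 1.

Let σ_i = s''(x_i). Step sizes h_i = 1, 1; slopes of the chords Δ_i = (y_(i+1) - y_i)/h_i = -8, 0.
  1·σ_0 + 4·σ_1 + 1·σ_2 = 6(Δ_1 - Δ_0) = 48
Natural end conditions: σ_0 = σ_2 = 0.
Solving: σ_0 = 0, σ_1 = 12, σ_2 = 0.

12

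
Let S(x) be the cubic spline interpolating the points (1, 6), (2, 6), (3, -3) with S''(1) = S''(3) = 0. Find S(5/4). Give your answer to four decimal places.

With σ_i denoting the second derivative at x_i, h_i = 1, 1, and Δ_i = (y_(i+1) − y_i)/h_i = 0, -9:
  1·σ_0 + 4·σ_1 + 1·σ_2 = 6(Δ_1 - Δ_0) = -54
Natural end conditions: σ_0 = σ_2 = 0.
Hence σ_0 = 0, σ_1 = -27/2, σ_2 = 0.
On [1, 2], S(x) = 6 + 9/4·(x - 1) + 0·(x - 1)² - 9/4·(x - 1)³.
With (x - 1) = 1/4: S(5/4) = 1671/256.

6.5273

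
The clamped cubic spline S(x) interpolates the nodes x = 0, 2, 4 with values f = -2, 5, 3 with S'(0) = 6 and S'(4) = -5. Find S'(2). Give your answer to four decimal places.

Put M_i = S'' at the i-th knot. Here h = (2, 2) and Δ = (7/2, -1), so the interior equations h_(i-1)·M_(i-1) + 2(h_(i-1)+h_i)·M_i + h_i·M_(i+1) = 6(Δ_i − Δ_(i-1)) read
  2·M_0 + 8·M_1 + 2·M_2 = 6(Δ_1 - Δ_0) = -27
Clamped end conditions give two more equations: 2h_0·M_0 + h_0·M_1 = 6(Δ_0 - S'(0)) = -15 and h_1·M_1 + 2h_1·M_2 = 6(S'(4) - Δ_1) = -24.
Solving the tridiagonal system: M_0 = -25/8, M_1 = -5/4, M_2 = -43/8.
On [2, 4], S'(x) = b_1 + 2c_1·(x - 2) + 3d_1·(x - 2)² with b_1 = Δ_1 - h_1(2M_1 + M_2)/6 = 13/8, c_1 = M_1/2 = -5/8, d_1 = (M_2 - M_1)/(6h_1) = -11/32. So S'(2) = 13/8.

1.6250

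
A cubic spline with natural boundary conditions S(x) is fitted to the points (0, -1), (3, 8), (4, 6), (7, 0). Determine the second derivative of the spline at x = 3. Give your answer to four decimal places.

-3.8095

Let M_i = S''(x_i). Step sizes h_i = 3, 1, 3; slopes of the chords Δ_i = (y_(i+1) - y_i)/h_i = 3, -2, -2.
  3·M_0 + 8·M_1 + 1·M_2 = 6(Δ_1 - Δ_0) = -30
  1·M_1 + 8·M_2 + 3·M_3 = 6(Δ_2 - Δ_1) = 0
Natural end conditions: M_0 = M_3 = 0.
Hence M_0 = 0, M_1 = -80/21, M_2 = 10/21, M_3 = 0.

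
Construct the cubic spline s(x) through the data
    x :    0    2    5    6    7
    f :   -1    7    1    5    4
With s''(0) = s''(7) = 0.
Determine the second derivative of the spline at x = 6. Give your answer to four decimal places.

Write m_i for s''(x_i). With h_i = 2, 3, 1, 1 and divided differences Δ_i = 4, -2, 4, -1, the continuity of s' gives the tridiagonal system
  2·m_0 + 10·m_1 + 3·m_2 = 6(Δ_1 - Δ_0) = -36
  3·m_1 + 8·m_2 + 1·m_3 = 6(Δ_2 - Δ_1) = 36
  1·m_2 + 4·m_3 + 1·m_4 = 6(Δ_3 - Δ_2) = -30
Natural end conditions: m_0 = m_4 = 0.
Solving: m_0 = 0, m_1 = -819/137, m_2 = 1086/137, m_3 = -1299/137, m_4 = 0.

-9.4818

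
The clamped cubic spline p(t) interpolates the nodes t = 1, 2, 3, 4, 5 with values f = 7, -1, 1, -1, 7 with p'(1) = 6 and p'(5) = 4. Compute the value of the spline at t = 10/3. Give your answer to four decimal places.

0.3413

Put M_i = p'' at the i-th knot. Here h = (1, 1, 1, 1) and Δ = (-8, 2, -2, 8), so the interior equations h_(i-1)·M_(i-1) + 2(h_(i-1)+h_i)·M_i + h_i·M_(i+1) = 6(Δ_i − Δ_(i-1)) read
  1·M_0 + 4·M_1 + 1·M_2 = 6(Δ_1 - Δ_0) = 60
  1·M_1 + 4·M_2 + 1·M_3 = 6(Δ_2 - Δ_1) = -24
  1·M_2 + 4·M_3 + 1·M_4 = 6(Δ_3 - Δ_2) = 60
Clamped end conditions give two more equations: 2h_0·M_0 + h_0·M_1 = 6(Δ_0 - p'(1)) = -84 and h_3·M_3 + 2h_3·M_4 = 6(p'(5) - Δ_3) = -24.
Hence M_0 = -835/14, M_1 = 247/7, M_2 = -43/2, M_3 = 187/7, M_4 = -355/14.
On [3, 4], p(t) = 1 + 5/7·(t - 3) - 43/4·(t - 3)² + 225/28·(t - 3)³.
With (t - 3) = 1/3: p(10/3) = 43/126.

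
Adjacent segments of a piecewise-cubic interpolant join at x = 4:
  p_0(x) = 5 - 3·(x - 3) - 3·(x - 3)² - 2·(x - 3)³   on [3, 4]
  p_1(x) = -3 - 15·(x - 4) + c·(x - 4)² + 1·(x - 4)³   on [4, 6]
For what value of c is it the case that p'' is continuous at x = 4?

p_0''(x) = -6 - 12·(x - 3), so p_0''(4) = -18. On the right, p_1''(4) = 2c, so c = -9.

-9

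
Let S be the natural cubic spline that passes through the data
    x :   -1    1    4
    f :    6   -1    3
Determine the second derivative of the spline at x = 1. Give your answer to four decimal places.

Write σ_i for S''(x_i). With h_i = 2, 3 and divided differences Δ_i = -7/2, 4/3, the continuity of S' gives the tridiagonal system
  2·σ_0 + 10·σ_1 + 3·σ_2 = 6(Δ_1 - Δ_0) = 29
Natural end conditions: σ_0 = σ_2 = 0.
Solving: σ_0 = 0, σ_1 = 29/10, σ_2 = 0.

2.9000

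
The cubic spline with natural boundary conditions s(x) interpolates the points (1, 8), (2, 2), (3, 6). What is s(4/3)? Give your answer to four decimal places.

With M_i denoting the second derivative at x_i, h_i = 1, 1, and Δ_i = (y_(i+1) − y_i)/h_i = -6, 4:
  1·M_0 + 4·M_1 + 1·M_2 = 6(Δ_1 - Δ_0) = 60
Natural end conditions: M_0 = M_2 = 0.
Forward elimination and back-substitution give M_0 = 0, M_1 = 15, M_2 = 0.
On [1, 2], s(x) = 8 - 17/2·(x - 1) + 0·(x - 1)² + 5/2·(x - 1)³.
With (x - 1) = 1/3: s(4/3) = 142/27.

5.2593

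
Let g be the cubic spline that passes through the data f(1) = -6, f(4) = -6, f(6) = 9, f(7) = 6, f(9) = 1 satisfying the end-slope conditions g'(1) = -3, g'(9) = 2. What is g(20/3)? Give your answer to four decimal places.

7.6117

Write M_i for g''(x_i). With h_i = 3, 2, 1, 2 and divided differences Δ_i = 0, 15/2, -3, -5/2, the continuity of g' gives the tridiagonal system
  3·M_0 + 10·M_1 + 2·M_2 = 6(Δ_1 - Δ_0) = 45
  2·M_1 + 6·M_2 + 1·M_3 = 6(Δ_2 - Δ_1) = -63
  1·M_2 + 6·M_3 + 2·M_4 = 6(Δ_3 - Δ_2) = 3
Clamped end conditions give two more equations: 2h_0·M_0 + h_0·M_1 = 6(Δ_0 - g'(1)) = 18 and h_3·M_3 + 2h_3·M_4 = 6(g'(9) - Δ_3) = 27.
Solving the tridiagonal system: M_0 = -98/151, M_1 = 1102/151, M_2 = -3931/302, M_3 = 76/151, M_4 = 3925/604.
On [6, 7], g(x) = 9 + 379/302·(x - 6) - 3931/604·(x - 6)² + 1361/604·(x - 6)³.
With (x - 6) = 2/3: g(20/3) = 31033/4077.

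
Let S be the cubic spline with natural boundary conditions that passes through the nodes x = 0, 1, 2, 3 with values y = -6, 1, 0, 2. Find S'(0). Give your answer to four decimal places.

Put m_i = S'' at the i-th knot. Here h = (1, 1, 1) and Δ = (7, -1, 2), so the interior equations h_(i-1)·m_(i-1) + 2(h_(i-1)+h_i)·m_i + h_i·m_(i+1) = 6(Δ_i − Δ_(i-1)) read
  1·m_0 + 4·m_1 + 1·m_2 = 6(Δ_1 - Δ_0) = -48
  1·m_1 + 4·m_2 + 1·m_3 = 6(Δ_2 - Δ_1) = 18
Natural end conditions: m_0 = m_3 = 0.
Hence m_0 = 0, m_1 = -14, m_2 = 8, m_3 = 0.
On [0, 1], S'(x) = b_0 + 2c_0·x + 3d_0·x² with b_0 = Δ_0 - h_0(2m_0 + m_1)/6 = 28/3, c_0 = m_0/2 = 0, d_0 = (m_1 - m_0)/(6h_0) = -7/3. So S'(0) = 28/3.

9.3333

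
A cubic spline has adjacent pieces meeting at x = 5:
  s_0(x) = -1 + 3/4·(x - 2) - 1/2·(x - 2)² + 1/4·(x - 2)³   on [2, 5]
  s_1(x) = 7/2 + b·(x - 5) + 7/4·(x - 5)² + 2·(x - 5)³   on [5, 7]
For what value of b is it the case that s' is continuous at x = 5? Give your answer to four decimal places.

s_0'(x) = 3/4 - 1·(x - 2) + 3/4·(x - 2)², so s_0'(5) = 9/2. On the right, s_1'(5) = b, so b = 9/2.

4.5000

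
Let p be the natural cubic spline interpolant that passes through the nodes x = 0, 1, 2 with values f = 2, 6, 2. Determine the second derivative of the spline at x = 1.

-12

Write M_i for p''(x_i). With h_i = 1, 1 and divided differences Δ_i = 4, -4, the continuity of p' gives the tridiagonal system
  1·M_0 + 4·M_1 + 1·M_2 = 6(Δ_1 - Δ_0) = -48
Natural end conditions: M_0 = M_2 = 0.
Solving the tridiagonal system: M_0 = 0, M_1 = -12, M_2 = 0.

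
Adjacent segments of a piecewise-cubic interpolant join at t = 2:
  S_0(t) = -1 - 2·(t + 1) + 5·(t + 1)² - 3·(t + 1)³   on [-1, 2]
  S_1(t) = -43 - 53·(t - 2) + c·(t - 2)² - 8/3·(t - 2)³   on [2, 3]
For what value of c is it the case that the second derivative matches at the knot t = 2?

-22

S_0''(t) = 10 - 18·(t + 1), so S_0''(2) = -44. On the right, S_1''(2) = 2c, so c = -22.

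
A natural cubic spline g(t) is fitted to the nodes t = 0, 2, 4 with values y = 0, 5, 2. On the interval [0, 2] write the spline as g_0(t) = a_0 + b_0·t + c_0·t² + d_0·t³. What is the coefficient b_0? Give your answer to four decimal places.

3.5000

Write m_i for g''(x_i). With h_i = 2, 2 and divided differences Δ_i = 5/2, -3/2, the continuity of g' gives the tridiagonal system
  2·m_0 + 8·m_1 + 2·m_2 = 6(Δ_1 - Δ_0) = -24
Natural end conditions: m_0 = m_2 = 0.
Hence m_0 = 0, m_1 = -3, m_2 = 0.
On [0, 2], with g_0(t) = a_0 + b_0·t + c_0·t² + d_0·t³: c_0 = m_0/2 = 0, d_0 = (m_1 - m_0)/(6h_0) = -1/4, b_0 = Δ_0 - h_0(2m_0 + m_1)/6 = 7/2.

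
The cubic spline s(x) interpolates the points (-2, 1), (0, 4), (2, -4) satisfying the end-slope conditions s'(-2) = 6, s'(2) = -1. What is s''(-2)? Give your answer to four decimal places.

-4.3750

With M_i denoting the second derivative at x_i, h_i = 2, 2, and Δ_i = (y_(i+1) − y_i)/h_i = 3/2, -4:
  2·M_0 + 8·M_1 + 2·M_2 = 6(Δ_1 - Δ_0) = -33
Clamped end conditions give two more equations: 2h_0·M_0 + h_0·M_1 = 6(Δ_0 - s'(-2)) = -27 and h_1·M_1 + 2h_1·M_2 = 6(s'(2) - Δ_1) = 18.
Solving: M_0 = -35/8, M_1 = -19/4, M_2 = 55/8.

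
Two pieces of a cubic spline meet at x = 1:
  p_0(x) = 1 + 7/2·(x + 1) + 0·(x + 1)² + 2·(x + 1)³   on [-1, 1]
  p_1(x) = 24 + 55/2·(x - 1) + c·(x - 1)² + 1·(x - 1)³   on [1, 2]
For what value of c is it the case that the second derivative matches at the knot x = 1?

p_0''(x) = 0 + 12·(x + 1), so p_0''(1) = 24. On the right, p_1''(1) = 2c, so c = 12.

12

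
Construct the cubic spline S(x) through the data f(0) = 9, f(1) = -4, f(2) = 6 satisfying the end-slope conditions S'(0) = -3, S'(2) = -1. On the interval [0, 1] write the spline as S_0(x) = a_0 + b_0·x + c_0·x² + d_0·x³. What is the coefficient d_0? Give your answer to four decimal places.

Put m_i = S'' at the i-th knot. Here h = (1, 1) and Δ = (-13, 10), so the interior equations h_(i-1)·m_(i-1) + 2(h_(i-1)+h_i)·m_i + h_i·m_(i+1) = 6(Δ_i − Δ_(i-1)) read
  1·m_0 + 4·m_1 + 1·m_2 = 6(Δ_1 - Δ_0) = 138
Clamped end conditions give two more equations: 2h_0·m_0 + h_0·m_1 = 6(Δ_0 - S'(0)) = -60 and h_1·m_1 + 2h_1·m_2 = 6(S'(2) - Δ_1) = -66.
Solving the tridiagonal system: m_0 = -127/2, m_1 = 67, m_2 = -133/2.
On [0, 1], with S_0(x) = a_0 + b_0·x + c_0·x² + d_0·x³: c_0 = m_0/2 = -127/4, d_0 = (m_1 - m_0)/(6h_0) = 87/4, b_0 = Δ_0 - h_0(2m_0 + m_1)/6 = -3.

21.7500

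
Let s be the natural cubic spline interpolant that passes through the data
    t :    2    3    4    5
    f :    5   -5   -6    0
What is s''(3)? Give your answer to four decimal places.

11.6000

Write σ_i for s''(x_i). With h_i = 1, 1, 1 and divided differences Δ_i = -10, -1, 6, the continuity of s' gives the tridiagonal system
  1·σ_0 + 4·σ_1 + 1·σ_2 = 6(Δ_1 - Δ_0) = 54
  1·σ_1 + 4·σ_2 + 1·σ_3 = 6(Δ_2 - Δ_1) = 42
Natural end conditions: σ_0 = σ_3 = 0.
Solving: σ_0 = 0, σ_1 = 58/5, σ_2 = 38/5, σ_3 = 0.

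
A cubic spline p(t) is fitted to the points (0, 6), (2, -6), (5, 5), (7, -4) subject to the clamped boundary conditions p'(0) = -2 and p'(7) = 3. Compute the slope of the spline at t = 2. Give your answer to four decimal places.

-2.1354

Put m_i = p'' at the i-th knot. Here h = (2, 3, 2) and Δ = (-6, 11/3, -9/2), so the interior equations h_(i-1)·m_(i-1) + 2(h_(i-1)+h_i)·m_i + h_i·m_(i+1) = 6(Δ_i − Δ_(i-1)) read
  2·m_0 + 10·m_1 + 3·m_2 = 6(Δ_1 - Δ_0) = 58
  3·m_1 + 10·m_2 + 2·m_3 = 6(Δ_2 - Δ_1) = -49
Clamped end conditions give two more equations: 2h_0·m_0 + h_0·m_1 = 6(Δ_0 - p'(0)) = -24 and h_2·m_2 + 2h_2·m_3 = 6(p'(7) - Δ_2) = 45.
Solving: m_0 = -1139/96, m_1 = 563/48, m_2 = -569/48, m_3 = 1649/96.
On [2, 5], p'(t) = b_1 + 2c_1·(t - 2) + 3d_1·(t - 2)² with b_1 = Δ_1 - h_1(2m_1 + m_2)/6 = -205/96, c_1 = m_1/2 = 563/96, d_1 = (m_2 - m_1)/(6h_1) = -283/216. So p'(2) = -205/96.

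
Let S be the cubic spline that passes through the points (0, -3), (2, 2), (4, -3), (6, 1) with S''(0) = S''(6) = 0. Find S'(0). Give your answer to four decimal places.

With m_i denoting the second derivative at x_i, h_i = 2, 2, 2, and Δ_i = (y_(i+1) − y_i)/h_i = 5/2, -5/2, 2:
  2·m_0 + 8·m_1 + 2·m_2 = 6(Δ_1 - Δ_0) = -30
  2·m_1 + 8·m_2 + 2·m_3 = 6(Δ_2 - Δ_1) = 27
Natural end conditions: m_0 = m_3 = 0.
Forward elimination and back-substitution give m_0 = 0, m_1 = -49/10, m_2 = 23/5, m_3 = 0.
On [0, 2], S'(t) = b_0 + 2c_0·t + 3d_0·t² with b_0 = Δ_0 - h_0(2m_0 + m_1)/6 = 62/15, c_0 = m_0/2 = 0, d_0 = (m_1 - m_0)/(6h_0) = -49/120. So S'(0) = 62/15.

4.1333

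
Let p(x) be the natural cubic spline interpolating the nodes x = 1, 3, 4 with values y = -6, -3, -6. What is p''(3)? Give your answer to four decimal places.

Put M_i = p'' at the i-th knot. Here h = (2, 1) and Δ = (3/2, -3), so the interior equations h_(i-1)·M_(i-1) + 2(h_(i-1)+h_i)·M_i + h_i·M_(i+1) = 6(Δ_i − Δ_(i-1)) read
  2·M_0 + 6·M_1 + 1·M_2 = 6(Δ_1 - Δ_0) = -27
Natural end conditions: M_0 = M_2 = 0.
Solving: M_0 = 0, M_1 = -9/2, M_2 = 0.

-4.5000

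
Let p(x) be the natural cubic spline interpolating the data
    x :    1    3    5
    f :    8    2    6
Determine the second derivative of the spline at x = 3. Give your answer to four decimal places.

3.7500

Put m_i = p'' at the i-th knot. Here h = (2, 2) and Δ = (-3, 2), so the interior equations h_(i-1)·m_(i-1) + 2(h_(i-1)+h_i)·m_i + h_i·m_(i+1) = 6(Δ_i − Δ_(i-1)) read
  2·m_0 + 8·m_1 + 2·m_2 = 6(Δ_1 - Δ_0) = 30
Natural end conditions: m_0 = m_2 = 0.
Solving the tridiagonal system: m_0 = 0, m_1 = 15/4, m_2 = 0.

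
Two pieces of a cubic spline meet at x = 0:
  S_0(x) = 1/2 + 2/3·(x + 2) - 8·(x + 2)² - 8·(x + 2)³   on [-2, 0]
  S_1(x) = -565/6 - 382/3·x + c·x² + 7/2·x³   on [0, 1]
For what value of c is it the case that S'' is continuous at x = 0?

S_0''(x) = -16 - 48·(x + 2), so S_0''(0) = -112. On the right, S_1''(0) = 2c, so c = -56.

-56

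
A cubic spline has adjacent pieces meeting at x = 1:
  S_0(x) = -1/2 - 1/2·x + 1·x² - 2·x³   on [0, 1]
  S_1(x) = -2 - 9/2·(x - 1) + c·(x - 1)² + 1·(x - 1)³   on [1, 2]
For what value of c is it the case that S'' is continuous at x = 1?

-5

S_0''(x) = 2 - 12·x, so S_0''(1) = -10. On the right, S_1''(1) = 2c, so c = -5.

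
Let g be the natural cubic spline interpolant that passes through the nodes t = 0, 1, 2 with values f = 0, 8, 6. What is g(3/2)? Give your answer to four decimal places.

Let m_i = g''(x_i). Step sizes h_i = 1, 1; slopes of the chords Δ_i = (y_(i+1) - y_i)/h_i = 8, -2.
  1·m_0 + 4·m_1 + 1·m_2 = 6(Δ_1 - Δ_0) = -60
Natural end conditions: m_0 = m_2 = 0.
Hence m_0 = 0, m_1 = -15, m_2 = 0.
On [1, 2], g(t) = 8 + 3·(t - 1) - 15/2·(t - 1)² + 5/2·(t - 1)³.
With (t - 1) = 1/2: g(3/2) = 127/16.

7.9375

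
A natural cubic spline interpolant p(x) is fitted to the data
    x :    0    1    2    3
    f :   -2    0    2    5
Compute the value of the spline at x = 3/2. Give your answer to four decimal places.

0.9250

With M_i denoting the second derivative at x_i, h_i = 1, 1, 1, and Δ_i = (y_(i+1) − y_i)/h_i = 2, 2, 3:
  1·M_0 + 4·M_1 + 1·M_2 = 6(Δ_1 - Δ_0) = 0
  1·M_1 + 4·M_2 + 1·M_3 = 6(Δ_2 - Δ_1) = 6
Natural end conditions: M_0 = M_3 = 0.
Forward elimination and back-substitution give M_0 = 0, M_1 = -2/5, M_2 = 8/5, M_3 = 0.
On [1, 2], p(x) = 0 + 28/15·(x - 1) - 1/5·(x - 1)² + 1/3·(x - 1)³.
With (x - 1) = 1/2: p(3/2) = 37/40.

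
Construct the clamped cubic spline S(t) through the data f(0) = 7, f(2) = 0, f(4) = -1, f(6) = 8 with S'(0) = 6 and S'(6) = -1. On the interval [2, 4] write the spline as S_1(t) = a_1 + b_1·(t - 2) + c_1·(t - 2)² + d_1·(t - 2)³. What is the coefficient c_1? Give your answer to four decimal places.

2.5833

Write M_i for S''(x_i). With h_i = 2, 2, 2 and divided differences Δ_i = -7/2, -1/2, 9/2, the continuity of S' gives the tridiagonal system
  2·M_0 + 8·M_1 + 2·M_2 = 6(Δ_1 - Δ_0) = 18
  2·M_1 + 8·M_2 + 2·M_3 = 6(Δ_2 - Δ_1) = 30
Clamped end conditions give two more equations: 2h_0·M_0 + h_0·M_1 = 6(Δ_0 - S'(0)) = -57 and h_2·M_2 + 2h_2·M_3 = 6(S'(6) - Δ_2) = -33.
Solving the tridiagonal system: M_0 = -101/6, M_1 = 31/6, M_2 = 31/6, M_3 = -65/6.
On [2, 4], with S_1(t) = a_1 + b_1·(t - 2) + c_1·(t - 2)² + d_1·(t - 2)³: c_1 = M_1/2 = 31/12, d_1 = (M_2 - M_1)/(6h_1) = 0, b_1 = Δ_1 - h_1(2M_1 + M_2)/6 = -17/3.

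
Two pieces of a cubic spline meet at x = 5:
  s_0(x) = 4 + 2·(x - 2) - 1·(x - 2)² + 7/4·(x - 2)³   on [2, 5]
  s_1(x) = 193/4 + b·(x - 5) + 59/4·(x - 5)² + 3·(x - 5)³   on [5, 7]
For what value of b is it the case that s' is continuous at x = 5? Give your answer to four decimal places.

43.2500

s_0'(x) = 2 - 2·(x - 2) + 21/4·(x - 2)², so s_0'(5) = 173/4. On the right, s_1'(5) = b, so b = 173/4.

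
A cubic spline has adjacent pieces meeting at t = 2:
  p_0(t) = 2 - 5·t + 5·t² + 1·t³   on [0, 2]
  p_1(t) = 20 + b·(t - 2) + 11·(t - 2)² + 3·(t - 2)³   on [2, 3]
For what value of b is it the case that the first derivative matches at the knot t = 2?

27

p_0'(t) = -5 + 10·t + 3·t², so p_0'(2) = 27. On the right, p_1'(2) = b, so b = 27.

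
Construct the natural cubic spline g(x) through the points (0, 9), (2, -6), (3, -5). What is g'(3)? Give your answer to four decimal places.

Put M_i = g'' at the i-th knot. Here h = (2, 1) and Δ = (-15/2, 1), so the interior equations h_(i-1)·M_(i-1) + 2(h_(i-1)+h_i)·M_i + h_i·M_(i+1) = 6(Δ_i − Δ_(i-1)) read
  2·M_0 + 6·M_1 + 1·M_2 = 6(Δ_1 - Δ_0) = 51
Natural end conditions: M_0 = M_2 = 0.
Forward elimination and back-substitution give M_0 = 0, M_1 = 17/2, M_2 = 0.
On [2, 3], g'(x) = b_1 + 2c_1·(x - 2) + 3d_1·(x - 2)² with b_1 = Δ_1 - h_1(2M_1 + M_2)/6 = -11/6, c_1 = M_1/2 = 17/4, d_1 = (M_2 - M_1)/(6h_1) = -17/12. So g'(3) = 29/12.

2.4167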